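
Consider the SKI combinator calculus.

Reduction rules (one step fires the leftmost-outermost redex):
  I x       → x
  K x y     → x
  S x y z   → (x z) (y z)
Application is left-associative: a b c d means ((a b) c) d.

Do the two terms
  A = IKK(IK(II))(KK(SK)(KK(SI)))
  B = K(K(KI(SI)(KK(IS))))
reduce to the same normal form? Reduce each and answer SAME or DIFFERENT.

Term A:
  start: IKK(IK(II))(KK(SK)(KK(SI)))
  step 1: KK(IK(II))(KK(SK)(KK(SI)))
  step 2: K(KK(SK)(KK(SI)))
  step 3: K(K(KK(SI)))
  step 4: K(KK)

Term B:
  start: K(K(KI(SI)(KK(IS))))
  step 1: K(K(I(KK(IS))))
  step 2: K(K(KK(IS)))
  step 3: K(KK)

Answer: SAME — A ⇓ K(KK), B ⇓ K(KK)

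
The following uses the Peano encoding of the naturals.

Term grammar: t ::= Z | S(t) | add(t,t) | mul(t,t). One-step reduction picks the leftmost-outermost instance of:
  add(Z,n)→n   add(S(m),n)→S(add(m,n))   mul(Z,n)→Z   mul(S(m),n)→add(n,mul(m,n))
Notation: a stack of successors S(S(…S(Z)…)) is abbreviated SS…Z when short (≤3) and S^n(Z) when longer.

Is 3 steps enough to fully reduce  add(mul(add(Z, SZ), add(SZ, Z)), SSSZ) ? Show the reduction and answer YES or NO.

Answer: NO — after 3 steps the term is add(add(S(add(Z, Z)), mul(Z, add(SZ, Z))), SSSZ), not yet normal

Derivation:
  start: add(mul(add(Z, SZ), add(SZ, Z)), SSSZ)
  step 1: add(mul(SZ, add(SZ, Z)), SSSZ)
  step 2: add(add(add(SZ, Z), mul(Z, add(SZ, Z))), SSSZ)
  step 3: add(add(S(add(Z, Z)), mul(Z, add(SZ, Z))), SSSZ)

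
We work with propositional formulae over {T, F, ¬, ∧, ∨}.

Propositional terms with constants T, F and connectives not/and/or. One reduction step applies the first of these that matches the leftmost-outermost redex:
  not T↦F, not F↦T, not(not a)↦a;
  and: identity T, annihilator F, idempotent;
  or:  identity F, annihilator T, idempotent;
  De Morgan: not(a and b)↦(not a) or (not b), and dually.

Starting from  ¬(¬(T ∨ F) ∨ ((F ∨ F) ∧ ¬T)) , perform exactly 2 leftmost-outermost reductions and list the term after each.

Answer: after 2 steps: (T ∨ F) ∧ ¬((F ∨ F) ∧ ¬T)

Reduction:
  start: ¬(¬(T ∨ F) ∨ ((F ∨ F) ∧ ¬T))
  [1] ¬¬(T ∨ F) ∧ ¬((F ∨ F) ∧ ¬T)
  [2] (T ∨ F) ∧ ¬((F ∨ F) ∧ ¬T)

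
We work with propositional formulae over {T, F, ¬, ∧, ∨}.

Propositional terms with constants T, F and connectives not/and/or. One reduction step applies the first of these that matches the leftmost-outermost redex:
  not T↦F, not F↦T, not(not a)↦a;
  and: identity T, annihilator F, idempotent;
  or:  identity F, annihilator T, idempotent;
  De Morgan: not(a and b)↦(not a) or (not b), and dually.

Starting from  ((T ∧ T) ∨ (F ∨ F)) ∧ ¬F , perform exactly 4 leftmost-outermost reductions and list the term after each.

Answer: after 4 steps: T

Reduction:
  start: ((T ∧ T) ∨ (F ∨ F)) ∧ ¬F
  step 1: (T ∨ (F ∨ F)) ∧ ¬F
  step 2: T ∧ ¬F
  step 3: ¬F
  step 4: T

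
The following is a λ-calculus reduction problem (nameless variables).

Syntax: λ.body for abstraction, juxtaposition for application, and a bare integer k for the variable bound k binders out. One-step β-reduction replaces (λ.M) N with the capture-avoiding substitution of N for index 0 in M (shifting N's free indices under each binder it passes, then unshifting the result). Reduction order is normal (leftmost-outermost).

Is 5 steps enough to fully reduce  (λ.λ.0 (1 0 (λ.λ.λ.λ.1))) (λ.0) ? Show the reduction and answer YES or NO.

Answer: YES — reaches normal form λ.0 (0 (λ.λ.λ.λ.1)) in 2 ≤ 5 steps

Reduction:
  start: (λ.λ.0 (1 0 (λ.λ.λ.λ.1))) (λ.0)
  [1] λ.0 ((λ.0) 0 (λ.λ.λ.λ.1))
  [2] λ.0 (0 (λ.λ.λ.λ.1))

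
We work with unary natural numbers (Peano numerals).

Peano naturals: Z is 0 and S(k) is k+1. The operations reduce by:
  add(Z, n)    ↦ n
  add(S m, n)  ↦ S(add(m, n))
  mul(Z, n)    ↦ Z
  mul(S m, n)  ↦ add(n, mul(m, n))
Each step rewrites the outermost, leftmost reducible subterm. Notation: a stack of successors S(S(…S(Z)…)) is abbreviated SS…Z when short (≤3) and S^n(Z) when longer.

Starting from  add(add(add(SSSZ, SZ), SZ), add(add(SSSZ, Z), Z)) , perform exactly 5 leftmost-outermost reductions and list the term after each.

Answer: after 5 steps: S(add(S(add(add(SZ, SZ), SZ)), add(add(SSSZ, Z), Z)))

Derivation:
  start: add(add(add(SSSZ, SZ), SZ), add(add(SSSZ, Z), Z))
  →1  add(add(S(add(SSZ, SZ)), SZ), add(add(SSSZ, Z), Z))
  →2  add(S(add(add(SSZ, SZ), SZ)), add(add(SSSZ, Z), Z))
  →3  S(add(add(add(SSZ, SZ), SZ), add(add(SSSZ, Z), Z)))
  →4  S(add(add(S(add(SZ, SZ)), SZ), add(add(SSSZ, Z), Z)))
  →5  S(add(S(add(add(SZ, SZ), SZ)), add(add(SSSZ, Z), Z)))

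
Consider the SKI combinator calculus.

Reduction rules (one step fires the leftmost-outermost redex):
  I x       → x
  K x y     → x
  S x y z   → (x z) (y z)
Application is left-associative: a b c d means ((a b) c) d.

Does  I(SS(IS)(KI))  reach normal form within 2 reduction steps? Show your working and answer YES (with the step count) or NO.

  start: I(SS(IS)(KI))
  →1  SS(IS)(KI)
  →2  S(KI)(IS(KI))

Answer: NO — after 2 steps the term is S(KI)(IS(KI)), not yet normal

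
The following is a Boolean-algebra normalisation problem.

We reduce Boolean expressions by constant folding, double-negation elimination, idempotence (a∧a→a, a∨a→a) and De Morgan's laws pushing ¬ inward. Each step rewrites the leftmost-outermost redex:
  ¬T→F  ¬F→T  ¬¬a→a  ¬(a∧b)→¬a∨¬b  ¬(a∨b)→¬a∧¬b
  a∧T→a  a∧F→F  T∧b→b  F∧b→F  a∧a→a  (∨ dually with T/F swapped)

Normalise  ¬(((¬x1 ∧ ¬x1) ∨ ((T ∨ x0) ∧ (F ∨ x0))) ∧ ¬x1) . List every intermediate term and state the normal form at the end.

  start: ¬(((¬x1 ∧ ¬x1) ∨ ((T ∨ x0) ∧ (F ∨ x0))) ∧ ¬x1)
  step 1: ¬((¬x1 ∧ ¬x1) ∨ ((T ∨ x0) ∧ (F ∨ x0))) ∨ ¬¬x1
  step 2: (¬(¬x1 ∧ ¬x1) ∧ ¬((T ∨ x0) ∧ (F ∨ x0))) ∨ ¬¬x1
  step 3: ((¬¬x1 ∨ ¬¬x1) ∧ ¬((T ∨ x0) ∧ (F ∨ x0))) ∨ ¬¬x1
  step 4: (¬¬x1 ∧ ¬((T ∨ x0) ∧ (F ∨ x0))) ∨ ¬¬x1
  step 5: (x1 ∧ ¬((T ∨ x0) ∧ (F ∨ x0))) ∨ ¬¬x1
  step 6: (x1 ∧ (¬(T ∨ x0) ∨ ¬(F ∨ x0))) ∨ ¬¬x1
  step 7: (x1 ∧ ((¬T ∧ ¬x0) ∨ ¬(F ∨ x0))) ∨ ¬¬x1
  step 8: (x1 ∧ ((F ∧ ¬x0) ∨ ¬(F ∨ x0))) ∨ ¬¬x1
  step 9: (x1 ∧ (F ∨ ¬(F ∨ x0))) ∨ ¬¬x1
  step 10: (x1 ∧ ¬(F ∨ x0)) ∨ ¬¬x1
  step 11: (x1 ∧ (¬F ∧ ¬x0)) ∨ ¬¬x1
  step 12: (x1 ∧ (T ∧ ¬x0)) ∨ ¬¬x1
  step 13: (x1 ∧ ¬x0) ∨ ¬¬x1
  step 14: (x1 ∧ ¬x0) ∨ x1

Answer: normal form = (x1 ∧ ¬x0) ∨ x1  (in 14 steps)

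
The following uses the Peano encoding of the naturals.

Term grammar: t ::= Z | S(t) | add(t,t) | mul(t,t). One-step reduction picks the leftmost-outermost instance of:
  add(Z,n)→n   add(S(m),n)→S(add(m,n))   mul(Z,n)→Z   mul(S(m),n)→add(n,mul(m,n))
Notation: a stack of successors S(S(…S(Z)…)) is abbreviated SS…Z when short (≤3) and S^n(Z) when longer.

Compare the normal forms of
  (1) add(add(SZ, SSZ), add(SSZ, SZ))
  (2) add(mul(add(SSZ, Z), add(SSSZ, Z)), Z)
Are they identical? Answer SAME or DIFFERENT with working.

Term A:
  start: add(add(SZ, SSZ), add(SSZ, SZ))
  step 1: add(S(add(Z, SSZ)), add(SSZ, SZ))
  step 2: S(add(add(Z, SSZ), add(SSZ, SZ)))
  step 3: S(add(SSZ, add(SSZ, SZ)))
  step 4: S(S(add(SZ, add(SSZ, SZ))))
  step 5: S(S(S(add(Z, add(SSZ, SZ)))))
  step 6: S(S(S(add(SSZ, SZ))))
  step 7: S(S(S(S(add(SZ, SZ)))))
  step 8: S(S(S(S(S(add(Z, SZ))))))
  step 9: S^6(Z)

Term B:
  start: add(mul(add(SSZ, Z), add(SSSZ, Z)), Z)
  step 1: add(mul(S(add(SZ, Z)), add(SSSZ, Z)), Z)
  step 2: add(add(add(SSSZ, Z), mul(add(SZ, Z), add(SSSZ, Z))), Z)
  step 3: add(add(S(add(SSZ, Z)), mul(add(SZ, Z), add(SSSZ, Z))), Z)
  step 4: add(S(add(add(SSZ, Z), mul(add(SZ, Z), add(SSSZ, Z)))), Z)
  step 5: S(add(add(add(SSZ, Z), mul(add(SZ, Z), add(SSSZ, Z))), Z))
  step 6: S(add(add(S(add(SZ, Z)), mul(add(SZ, Z), add(SSSZ, Z))), Z))
  step 7: S(add(S(add(add(SZ, Z), mul(add(SZ, Z), add(SSSZ, Z)))), Z))
  step 8: S(S(add(add(add(SZ, Z), mul(add(SZ, Z), add(SSSZ, Z))), Z)))
  step 9: S(S(add(add(S(add(Z, Z)), mul(add(SZ, Z), add(SSSZ, Z))), Z)))
  step 10: S(S(add(S(add(add(Z, Z), mul(add(SZ, Z), add(SSSZ, Z)))), Z)))
  step 11: S(S(S(add(add(add(Z, Z), mul(add(SZ, Z), add(SSSZ, Z))), Z))))
  step 12: S(S(S(add(add(Z, mul(add(SZ, Z), add(SSSZ, Z))), Z))))
  step 13: S(S(S(add(mul(add(SZ, Z), add(SSSZ, Z)), Z))))
  step 14: S(S(S(add(mul(S(add(Z, Z)), add(SSSZ, Z)), Z))))
  step 15: S(S(S(add(add(add(SSSZ, Z), mul(add(Z, Z), add(SSSZ, Z))), Z))))
  step 16: S(S(S(add(add(S(add(SSZ, Z)), mul(add(Z, Z), add(SSSZ, Z))), Z))))
  step 17: S(S(S(add(S(add(add(SSZ, Z), mul(add(Z, Z), add(SSSZ, Z)))), Z))))
  step 18: S(S(S(S(add(add(add(SSZ, Z), mul(add(Z, Z), add(SSSZ, Z))), Z)))))
  step 19: S(S(S(S(add(add(S(add(SZ, Z)), mul(add(Z, Z), add(SSSZ, Z))), Z)))))
  step 20: S(S(S(S(add(S(add(add(SZ, Z), mul(add(Z, Z), add(SSSZ, Z)))), Z)))))
  step 21: S(S(S(S(S(add(add(add(SZ, Z), mul(add(Z, Z), add(SSSZ, Z))), Z))))))
  step 22: S(S(S(S(S(add(add(S(add(Z, Z)), mul(add(Z, Z), add(SSSZ, Z))), Z))))))
  step 23: S(S(S(S(S(add(S(add(add(Z, Z), mul(add(Z, Z), add(SSSZ, Z)))), Z))))))
  step 24: S(S(S(S(S(S(add(add(add(Z, Z), mul(add(Z, Z), add(SSSZ, Z))), Z)))))))
  step 25: S(S(S(S(S(S(add(add(Z, mul(add(Z, Z), add(SSSZ, Z))), Z)))))))
  step 26: S(S(S(S(S(S(add(mul(add(Z, Z), add(SSSZ, Z)), Z)))))))
  step 27: S(S(S(S(S(S(add(mul(Z, add(SSSZ, Z)), Z)))))))
  step 28: S(S(S(S(S(S(add(Z, Z)))))))
  step 29: S^6(Z)

Answer: SAME — A ⇓ S^6(Z), B ⇓ S^6(Z)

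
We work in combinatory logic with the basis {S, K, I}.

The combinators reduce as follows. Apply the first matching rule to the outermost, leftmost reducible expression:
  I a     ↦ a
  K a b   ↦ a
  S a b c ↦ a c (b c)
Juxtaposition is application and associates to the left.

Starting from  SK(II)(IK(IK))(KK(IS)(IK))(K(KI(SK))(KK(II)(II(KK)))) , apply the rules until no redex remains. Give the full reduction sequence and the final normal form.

Answer: normal form = KI  (in 7 steps)

Derivation:
  start: SK(II)(IK(IK))(KK(IS)(IK))(K(KI(SK))(KK(II)(II(KK))))
  [1] K(IK(IK))(II(IK(IK)))(KK(IS)(IK))(K(KI(SK))(KK(II)(II(KK))))
  [2] IK(IK)(KK(IS)(IK))(K(KI(SK))(KK(II)(II(KK))))
  [3] K(IK)(KK(IS)(IK))(K(KI(SK))(KK(II)(II(KK))))
  [4] IK(K(KI(SK))(KK(II)(II(KK))))
  [5] K(K(KI(SK))(KK(II)(II(KK))))
  [6] K(KI(SK))
  [7] KI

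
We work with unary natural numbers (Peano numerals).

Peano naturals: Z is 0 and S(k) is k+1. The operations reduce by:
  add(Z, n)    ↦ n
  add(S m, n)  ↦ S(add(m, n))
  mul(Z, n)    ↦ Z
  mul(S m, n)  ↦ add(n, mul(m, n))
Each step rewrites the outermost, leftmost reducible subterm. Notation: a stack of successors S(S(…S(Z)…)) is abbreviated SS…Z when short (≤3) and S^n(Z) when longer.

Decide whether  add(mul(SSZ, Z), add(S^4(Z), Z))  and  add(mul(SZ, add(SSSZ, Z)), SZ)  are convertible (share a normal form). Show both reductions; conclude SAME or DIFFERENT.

Answer: SAME — A ⇓ S^4(Z), B ⇓ S^4(Z)

Derivation:
Term A:
  start: add(mul(SSZ, Z), add(S^4(Z), Z))
  →1  add(add(Z, mul(SZ, Z)), add(S^4(Z), Z))
  →2  add(mul(SZ, Z), add(S^4(Z), Z))
  →3  add(add(Z, mul(Z, Z)), add(S^4(Z), Z))
  →4  add(mul(Z, Z), add(S^4(Z), Z))
  →5  add(Z, add(S^4(Z), Z))
  →6  add(S^4(Z), Z)
  →7  S(add(SSSZ, Z))
  →8  S(S(add(SSZ, Z)))
  →9  S(S(S(add(SZ, Z))))
  →10  S(S(S(S(add(Z, Z)))))
  →11  S^4(Z)

Term B:
  start: add(mul(SZ, add(SSSZ, Z)), SZ)
  →1  add(add(add(SSSZ, Z), mul(Z, add(SSSZ, Z))), SZ)
  →2  add(add(S(add(SSZ, Z)), mul(Z, add(SSSZ, Z))), SZ)
  →3  add(S(add(add(SSZ, Z), mul(Z, add(SSSZ, Z)))), SZ)
  →4  S(add(add(add(SSZ, Z), mul(Z, add(SSSZ, Z))), SZ))
  →5  S(add(add(S(add(SZ, Z)), mul(Z, add(SSSZ, Z))), SZ))
  →6  S(add(S(add(add(SZ, Z), mul(Z, add(SSSZ, Z)))), SZ))
  →7  S(S(add(add(add(SZ, Z), mul(Z, add(SSSZ, Z))), SZ)))
  →8  S(S(add(add(S(add(Z, Z)), mul(Z, add(SSSZ, Z))), SZ)))
  →9  S(S(add(S(add(add(Z, Z), mul(Z, add(SSSZ, Z)))), SZ)))
  →10  S(S(S(add(add(add(Z, Z), mul(Z, add(SSSZ, Z))), SZ))))
  →11  S(S(S(add(add(Z, mul(Z, add(SSSZ, Z))), SZ))))
  →12  S(S(S(add(mul(Z, add(SSSZ, Z)), SZ))))
  →13  S(S(S(add(Z, SZ))))
  →14  S^4(Z)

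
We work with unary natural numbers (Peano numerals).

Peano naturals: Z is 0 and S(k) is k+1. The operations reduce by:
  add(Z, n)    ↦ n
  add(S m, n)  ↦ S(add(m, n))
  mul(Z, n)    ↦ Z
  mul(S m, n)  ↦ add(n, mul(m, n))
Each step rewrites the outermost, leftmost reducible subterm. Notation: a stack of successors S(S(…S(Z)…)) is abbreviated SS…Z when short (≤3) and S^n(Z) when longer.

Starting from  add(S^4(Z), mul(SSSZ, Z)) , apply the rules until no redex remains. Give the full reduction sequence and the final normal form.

  start: add(S^4(Z), mul(SSSZ, Z))
  [1] S(add(SSSZ, mul(SSSZ, Z)))
  [2] S(S(add(SSZ, mul(SSSZ, Z))))
  [3] S(S(S(add(SZ, mul(SSSZ, Z)))))
  [4] S(S(S(S(add(Z, mul(SSSZ, Z))))))
  [5] S(S(S(S(mul(SSSZ, Z)))))
  [6] S(S(S(S(add(Z, mul(SSZ, Z))))))
  [7] S(S(S(S(mul(SSZ, Z)))))
  [8] S(S(S(S(add(Z, mul(SZ, Z))))))
  [9] S(S(S(S(mul(SZ, Z)))))
  [10] S(S(S(S(add(Z, mul(Z, Z))))))
  [11] S(S(S(S(mul(Z, Z)))))
  [12] S^4(Z)

Answer: normal form = S^4(Z)  (in 12 steps)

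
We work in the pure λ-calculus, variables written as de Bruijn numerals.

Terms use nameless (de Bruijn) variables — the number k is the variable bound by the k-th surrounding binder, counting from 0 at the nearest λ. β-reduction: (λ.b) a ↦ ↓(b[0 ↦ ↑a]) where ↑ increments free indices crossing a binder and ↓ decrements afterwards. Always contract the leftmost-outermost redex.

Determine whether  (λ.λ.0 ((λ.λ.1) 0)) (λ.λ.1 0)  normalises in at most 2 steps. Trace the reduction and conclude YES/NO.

  start: (λ.λ.0 ((λ.λ.1) 0)) (λ.λ.1 0)
  →1  λ.0 ((λ.λ.1) 0)
  →2  λ.0 (λ.1)

Answer: YES — reaches normal form λ.0 (λ.1) in 2 ≤ 2 steps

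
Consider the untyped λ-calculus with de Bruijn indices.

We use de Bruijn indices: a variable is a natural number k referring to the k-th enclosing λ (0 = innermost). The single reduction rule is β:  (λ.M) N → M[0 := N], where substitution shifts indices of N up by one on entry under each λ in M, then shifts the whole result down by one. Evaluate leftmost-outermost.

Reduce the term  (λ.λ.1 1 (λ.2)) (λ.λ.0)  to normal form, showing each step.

  start: (λ.λ.1 1 (λ.2)) (λ.λ.0)
  →1  λ.(λ.λ.0) (λ.λ.0) (λ.λ.λ.0)
  →2  λ.(λ.0) (λ.λ.λ.0)
  →3  λ.λ.λ.λ.0

Answer: normal form = λ.λ.λ.λ.0  (in 3 steps)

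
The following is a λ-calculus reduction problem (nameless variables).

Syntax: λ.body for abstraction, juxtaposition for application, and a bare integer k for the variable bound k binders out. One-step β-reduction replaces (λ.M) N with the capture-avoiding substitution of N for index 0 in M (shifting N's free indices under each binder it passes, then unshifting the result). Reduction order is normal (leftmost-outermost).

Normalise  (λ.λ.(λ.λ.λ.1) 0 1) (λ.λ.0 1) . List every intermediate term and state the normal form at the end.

Answer: normal form = λ.λ.λ.λ.0 1  (in 3 steps)

Working:
  start: (λ.λ.(λ.λ.λ.1) 0 1) (λ.λ.0 1)
  →1  λ.(λ.λ.λ.1) 0 (λ.λ.0 1)
  →2  λ.(λ.λ.1) (λ.λ.0 1)
  →3  λ.λ.λ.λ.0 1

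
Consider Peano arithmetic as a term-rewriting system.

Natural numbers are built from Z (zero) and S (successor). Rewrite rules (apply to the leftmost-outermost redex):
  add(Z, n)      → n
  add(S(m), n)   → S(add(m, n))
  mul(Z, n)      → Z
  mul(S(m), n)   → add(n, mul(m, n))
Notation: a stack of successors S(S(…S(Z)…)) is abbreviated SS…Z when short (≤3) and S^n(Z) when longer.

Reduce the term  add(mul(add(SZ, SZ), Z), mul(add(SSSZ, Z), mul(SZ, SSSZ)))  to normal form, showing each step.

Answer: normal form = S^9(Z)  (in 46 steps)

Working:
  start: add(mul(add(SZ, SZ), Z), mul(add(SSSZ, Z), mul(SZ, SSSZ)))
  →1  add(mul(S(add(Z, SZ)), Z), mul(add(SSSZ, Z), mul(SZ, SSSZ)))
  →2  add(add(Z, mul(add(Z, SZ), Z)), mul(add(SSSZ, Z), mul(SZ, SSSZ)))
  →3  add(mul(add(Z, SZ), Z), mul(add(SSSZ, Z), mul(SZ, SSSZ)))
  →4  add(mul(SZ, Z), mul(add(SSSZ, Z), mul(SZ, SSSZ)))
  →5  add(add(Z, mul(Z, Z)), mul(add(SSSZ, Z), mul(SZ, SSSZ)))
  →6  add(mul(Z, Z), mul(add(SSSZ, Z), mul(SZ, SSSZ)))
  →7  add(Z, mul(add(SSSZ, Z), mul(SZ, SSSZ)))
  →8  mul(add(SSSZ, Z), mul(SZ, SSSZ))
  →9  mul(S(add(SSZ, Z)), mul(SZ, SSSZ))
  →10  add(mul(SZ, SSSZ), mul(add(SSZ, Z), mul(SZ, SSSZ)))
  →11  add(add(SSSZ, mul(Z, SSSZ)), mul(add(SSZ, Z), mul(SZ, SSSZ)))
  →12  add(S(add(SSZ, mul(Z, SSSZ))), mul(add(SSZ, Z), mul(SZ, SSSZ)))
  →13  S(add(add(SSZ, mul(Z, SSSZ)), mul(add(SSZ, Z), mul(SZ, SSSZ))))
  →14  S(add(S(add(SZ, mul(Z, SSSZ))), mul(add(SSZ, Z), mul(SZ, SSSZ))))
  →15  S(S(add(add(SZ, mul(Z, SSSZ)), mul(add(SSZ, Z), mul(SZ, SSSZ)))))
  →16  S(S(add(S(add(Z, mul(Z, SSSZ))), mul(add(SSZ, Z), mul(SZ, SSSZ)))))
  →17  S(S(S(add(add(Z, mul(Z, SSSZ)), mul(add(SSZ, Z), mul(SZ, SSSZ))))))
  →18  S(S(S(add(mul(Z, SSSZ), mul(add(SSZ, Z), mul(SZ, SSSZ))))))
  →19  S(S(S(add(Z, mul(add(SSZ, Z), mul(SZ, SSSZ))))))
  →20  S(S(S(mul(add(SSZ, Z), mul(SZ, SSSZ)))))
  →21  S(S(S(mul(S(add(SZ, Z)), mul(SZ, SSSZ)))))
  →22  S(S(S(add(mul(SZ, SSSZ), mul(add(SZ, Z), mul(SZ, SSSZ))))))
  →23  S(S(S(add(add(SSSZ, mul(Z, SSSZ)), mul(add(SZ, Z), mul(SZ, SSSZ))))))
  →24  S(S(S(add(S(add(SSZ, mul(Z, SSSZ))), mul(add(SZ, Z), mul(SZ, SSSZ))))))
  →25  S(S(S(S(add(add(SSZ, mul(Z, SSSZ)), mul(add(SZ, Z), mul(SZ, SSSZ)))))))
  →26  S(S(S(S(add(S(add(SZ, mul(Z, SSSZ))), mul(add(SZ, Z), mul(SZ, SSSZ)))))))
  →27  S(S(S(S(S(add(add(SZ, mul(Z, SSSZ)), mul(add(SZ, Z), mul(SZ, SSSZ))))))))
  →28  S(S(S(S(S(add(S(add(Z, mul(Z, SSSZ))), mul(add(SZ, Z), mul(SZ, SSSZ))))))))
  →29  S(S(S(S(S(S(add(add(Z, mul(Z, SSSZ)), mul(add(SZ, Z), mul(SZ, SSSZ)))))))))
  →30  S(S(S(S(S(S(add(mul(Z, SSSZ), mul(add(SZ, Z), mul(SZ, SSSZ)))))))))
  →31  S(S(S(S(S(S(add(Z, mul(add(SZ, Z), mul(SZ, SSSZ)))))))))
  →32  S(S(S(S(S(S(mul(add(SZ, Z), mul(SZ, SSSZ))))))))
  →33  S(S(S(S(S(S(mul(S(add(Z, Z)), mul(SZ, SSSZ))))))))
  →34  S(S(S(S(S(S(add(mul(SZ, SSSZ), mul(add(Z, Z), mul(SZ, SSSZ)))))))))
  →35  S(S(S(S(S(S(add(add(SSSZ, mul(Z, SSSZ)), mul(add(Z, Z), mul(SZ, SSSZ)))))))))
  →36  S(S(S(S(S(S(add(S(add(SSZ, mul(Z, SSSZ))), mul(add(Z, Z), mul(SZ, SSSZ)))))))))
  →37  S(S(S(S(S(S(S(add(add(SSZ, mul(Z, SSSZ)), mul(add(Z, Z), mul(SZ, SSSZ))))))))))
  →38  S(S(S(S(S(S(S(add(S(add(SZ, mul(Z, SSSZ))), mul(add(Z, Z), mul(SZ, SSSZ))))))))))
  →39  S(S(S(S(S(S(S(S(add(add(SZ, mul(Z, SSSZ)), mul(add(Z, Z), mul(SZ, SSSZ)))))))))))
  →40  S(S(S(S(S(S(S(S(add(S(add(Z, mul(Z, SSSZ))), mul(add(Z, Z), mul(SZ, SSSZ)))))))))))
  →41  S(S(S(S(S(S(S(S(S(add(add(Z, mul(Z, SSSZ)), mul(add(Z, Z), mul(SZ, SSSZ))))))))))))
  →42  S(S(S(S(S(S(S(S(S(add(mul(Z, SSSZ), mul(add(Z, Z), mul(SZ, SSSZ))))))))))))
  →43  S(S(S(S(S(S(S(S(S(add(Z, mul(add(Z, Z), mul(SZ, SSSZ))))))))))))
  →44  S(S(S(S(S(S(S(S(S(mul(add(Z, Z), mul(SZ, SSSZ)))))))))))
  →45  S(S(S(S(S(S(S(S(S(mul(Z, mul(SZ, SSSZ)))))))))))
  →46  S^9(Z)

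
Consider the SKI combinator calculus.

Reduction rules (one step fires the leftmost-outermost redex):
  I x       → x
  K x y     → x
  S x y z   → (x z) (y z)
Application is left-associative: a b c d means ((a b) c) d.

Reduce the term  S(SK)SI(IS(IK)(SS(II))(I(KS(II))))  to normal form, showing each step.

  start: S(SK)SI(IS(IK)(SS(II))(I(KS(II))))
  step 1: SKI(SI)(IS(IK)(SS(II))(I(KS(II))))
  step 2: K(SI)(I(SI))(IS(IK)(SS(II))(I(KS(II))))
  step 3: SI(IS(IK)(SS(II))(I(KS(II))))
  step 4: SI(S(IK)(SS(II))(I(KS(II))))
  step 5: SI(IK(I(KS(II)))(SS(II)(I(KS(II)))))
  step 6: SI(K(I(KS(II)))(SS(II)(I(KS(II)))))
  step 7: SI(I(KS(II)))
  step 8: SI(KS(II))
  step 9: SIS

Answer: normal form = SIS  (in 9 steps)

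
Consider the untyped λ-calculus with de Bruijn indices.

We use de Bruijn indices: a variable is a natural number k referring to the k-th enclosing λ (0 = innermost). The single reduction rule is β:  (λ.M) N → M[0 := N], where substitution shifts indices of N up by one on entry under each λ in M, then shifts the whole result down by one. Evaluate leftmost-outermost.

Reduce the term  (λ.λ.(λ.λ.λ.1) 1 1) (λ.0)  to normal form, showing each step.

  start: (λ.λ.(λ.λ.λ.1) 1 1) (λ.0)
  step 1: λ.(λ.λ.λ.1) (λ.0) (λ.0)
  step 2: λ.(λ.λ.1) (λ.0)
  step 3: λ.λ.λ.0

Answer: normal form = λ.λ.λ.0  (in 3 steps)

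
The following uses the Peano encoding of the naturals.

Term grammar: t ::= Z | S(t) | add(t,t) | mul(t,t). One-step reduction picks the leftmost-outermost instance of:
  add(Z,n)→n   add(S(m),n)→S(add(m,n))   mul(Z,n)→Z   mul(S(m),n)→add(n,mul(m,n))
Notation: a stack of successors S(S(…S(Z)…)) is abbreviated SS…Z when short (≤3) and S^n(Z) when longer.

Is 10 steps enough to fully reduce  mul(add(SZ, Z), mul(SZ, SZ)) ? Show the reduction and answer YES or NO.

  start: mul(add(SZ, Z), mul(SZ, SZ))
  step 1: mul(S(add(Z, Z)), mul(SZ, SZ))
  step 2: add(mul(SZ, SZ), mul(add(Z, Z), mul(SZ, SZ)))
  step 3: add(add(SZ, mul(Z, SZ)), mul(add(Z, Z), mul(SZ, SZ)))
  step 4: add(S(add(Z, mul(Z, SZ))), mul(add(Z, Z), mul(SZ, SZ)))
  step 5: S(add(add(Z, mul(Z, SZ)), mul(add(Z, Z), mul(SZ, SZ))))
  step 6: S(add(mul(Z, SZ), mul(add(Z, Z), mul(SZ, SZ))))
  step 7: S(add(Z, mul(add(Z, Z), mul(SZ, SZ))))
  step 8: S(mul(add(Z, Z), mul(SZ, SZ)))
  step 9: S(mul(Z, mul(SZ, SZ)))
  step 10: SZ

Answer: YES — reaches normal form SZ in 10 ≤ 10 steps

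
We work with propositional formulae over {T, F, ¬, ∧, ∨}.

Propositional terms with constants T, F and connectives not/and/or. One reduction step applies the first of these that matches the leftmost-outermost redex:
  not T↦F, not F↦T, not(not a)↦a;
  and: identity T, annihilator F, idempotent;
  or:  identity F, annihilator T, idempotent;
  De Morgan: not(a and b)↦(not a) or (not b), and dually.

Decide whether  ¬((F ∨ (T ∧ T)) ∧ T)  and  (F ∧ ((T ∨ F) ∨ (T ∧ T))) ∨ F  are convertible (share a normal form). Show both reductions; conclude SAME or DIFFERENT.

Term A:
  start: ¬((F ∨ (T ∧ T)) ∧ T)
  →1  ¬(F ∨ (T ∧ T)) ∨ ¬T
  →2  (¬F ∧ ¬(T ∧ T)) ∨ ¬T
  →3  (T ∧ ¬(T ∧ T)) ∨ ¬T
  →4  ¬(T ∧ T) ∨ ¬T
  →5  (¬T ∨ ¬T) ∨ ¬T
  →6  ¬T ∨ ¬T
  →7  ¬T
  →8  F

Term B:
  start: (F ∧ ((T ∨ F) ∨ (T ∧ T))) ∨ F
  →1  F ∧ ((T ∨ F) ∨ (T ∧ T))
  →2  F

Answer: SAME — A ⇓ F, B ⇓ F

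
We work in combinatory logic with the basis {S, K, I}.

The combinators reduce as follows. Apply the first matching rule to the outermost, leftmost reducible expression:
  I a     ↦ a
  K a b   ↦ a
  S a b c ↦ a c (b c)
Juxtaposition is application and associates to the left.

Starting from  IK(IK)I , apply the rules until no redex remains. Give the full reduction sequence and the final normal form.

Answer: normal form = K  (in 3 steps)

Derivation:
  start: IK(IK)I
  →1  K(IK)I
  →2  IK
  →3  K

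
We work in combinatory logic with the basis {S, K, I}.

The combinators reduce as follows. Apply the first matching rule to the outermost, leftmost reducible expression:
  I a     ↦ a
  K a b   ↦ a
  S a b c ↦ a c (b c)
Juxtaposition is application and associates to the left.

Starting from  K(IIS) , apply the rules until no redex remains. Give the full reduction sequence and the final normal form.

Answer: normal form = KS  (in 2 steps)

Derivation:
  start: K(IIS)
  [1] K(IS)
  [2] KS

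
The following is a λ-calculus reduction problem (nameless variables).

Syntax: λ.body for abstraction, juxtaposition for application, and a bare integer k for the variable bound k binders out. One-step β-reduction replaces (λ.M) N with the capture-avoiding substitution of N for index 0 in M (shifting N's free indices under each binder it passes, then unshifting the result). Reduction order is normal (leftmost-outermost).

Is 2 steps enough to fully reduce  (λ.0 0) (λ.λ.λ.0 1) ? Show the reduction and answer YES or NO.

  start: (λ.0 0) (λ.λ.λ.0 1)
  step 1: (λ.λ.λ.0 1) (λ.λ.λ.0 1)
  step 2: λ.λ.0 1

Answer: YES — reaches normal form λ.λ.0 1 in 2 ≤ 2 steps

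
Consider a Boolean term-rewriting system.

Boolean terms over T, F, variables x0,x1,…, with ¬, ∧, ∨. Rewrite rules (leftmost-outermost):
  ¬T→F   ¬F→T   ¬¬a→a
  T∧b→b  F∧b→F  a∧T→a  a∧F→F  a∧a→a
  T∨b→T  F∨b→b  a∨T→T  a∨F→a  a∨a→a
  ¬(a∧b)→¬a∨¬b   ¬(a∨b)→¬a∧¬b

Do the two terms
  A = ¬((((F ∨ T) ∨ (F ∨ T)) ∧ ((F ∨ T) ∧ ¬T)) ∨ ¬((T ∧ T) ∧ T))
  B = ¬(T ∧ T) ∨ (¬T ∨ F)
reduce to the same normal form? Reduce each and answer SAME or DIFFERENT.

Term A:
  start: ¬((((F ∨ T) ∨ (F ∨ T)) ∧ ((F ∨ T) ∧ ¬T)) ∨ ¬((T ∧ T) ∧ T))
  →1  ¬(((F ∨ T) ∨ (F ∨ T)) ∧ ((F ∨ T) ∧ ¬T)) ∧ ¬¬((T ∧ T) ∧ T)
  →2  (¬((F ∨ T) ∨ (F ∨ T)) ∨ ¬((F ∨ T) ∧ ¬T)) ∧ ¬¬((T ∧ T) ∧ T)
  →3  ((¬(F ∨ T) ∧ ¬(F ∨ T)) ∨ ¬((F ∨ T) ∧ ¬T)) ∧ ¬¬((T ∧ T) ∧ T)
  →4  (¬(F ∨ T) ∨ ¬((F ∨ T) ∧ ¬T)) ∧ ¬¬((T ∧ T) ∧ T)
  →5  ((¬F ∧ ¬T) ∨ ¬((F ∨ T) ∧ ¬T)) ∧ ¬¬((T ∧ T) ∧ T)
  →6  ((T ∧ ¬T) ∨ ¬((F ∨ T) ∧ ¬T)) ∧ ¬¬((T ∧ T) ∧ T)
  →7  (¬T ∨ ¬((F ∨ T) ∧ ¬T)) ∧ ¬¬((T ∧ T) ∧ T)
  →8  (F ∨ ¬((F ∨ T) ∧ ¬T)) ∧ ¬¬((T ∧ T) ∧ T)
  →9  ¬((F ∨ T) ∧ ¬T) ∧ ¬¬((T ∧ T) ∧ T)
  →10  (¬(F ∨ T) ∨ ¬¬T) ∧ ¬¬((T ∧ T) ∧ T)
  →11  ((¬F ∧ ¬T) ∨ ¬¬T) ∧ ¬¬((T ∧ T) ∧ T)
  →12  ((T ∧ ¬T) ∨ ¬¬T) ∧ ¬¬((T ∧ T) ∧ T)
  →13  (¬T ∨ ¬¬T) ∧ ¬¬((T ∧ T) ∧ T)
  →14  (F ∨ ¬¬T) ∧ ¬¬((T ∧ T) ∧ T)
  →15  ¬¬T ∧ ¬¬((T ∧ T) ∧ T)
  →16  T ∧ ¬¬((T ∧ T) ∧ T)
  →17  ¬¬((T ∧ T) ∧ T)
  →18  (T ∧ T) ∧ T
  →19  T ∧ T
  →20  T

Term B:
  start: ¬(T ∧ T) ∨ (¬T ∨ F)
  →1  (¬T ∨ ¬T) ∨ (¬T ∨ F)
  →2  ¬T ∨ (¬T ∨ F)
  →3  F ∨ (¬T ∨ F)
  →4  ¬T ∨ F
  →5  ¬T
  →6  F

Answer: DIFFERENT — A ⇓ T, B ⇓ F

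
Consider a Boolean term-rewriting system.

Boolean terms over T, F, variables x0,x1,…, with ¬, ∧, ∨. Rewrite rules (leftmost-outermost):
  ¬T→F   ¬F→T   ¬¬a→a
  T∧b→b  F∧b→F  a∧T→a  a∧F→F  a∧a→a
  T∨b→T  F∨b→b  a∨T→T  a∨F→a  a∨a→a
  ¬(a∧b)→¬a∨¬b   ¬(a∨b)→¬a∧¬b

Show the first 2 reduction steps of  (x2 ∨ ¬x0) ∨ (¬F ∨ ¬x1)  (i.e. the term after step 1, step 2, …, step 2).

Answer: after 2 steps: (x2 ∨ ¬x0) ∨ T

Derivation:
  start: (x2 ∨ ¬x0) ∨ (¬F ∨ ¬x1)
  →1  (x2 ∨ ¬x0) ∨ (T ∨ ¬x1)
  →2  (x2 ∨ ¬x0) ∨ T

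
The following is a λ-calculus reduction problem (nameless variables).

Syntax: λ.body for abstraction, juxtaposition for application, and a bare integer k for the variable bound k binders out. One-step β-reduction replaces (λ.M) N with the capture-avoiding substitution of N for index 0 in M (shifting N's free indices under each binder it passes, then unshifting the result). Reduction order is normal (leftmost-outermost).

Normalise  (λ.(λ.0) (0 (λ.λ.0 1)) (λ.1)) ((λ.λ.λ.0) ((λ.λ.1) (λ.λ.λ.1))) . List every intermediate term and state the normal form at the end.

  start: (λ.(λ.0) (0 (λ.λ.0 1)) (λ.1)) ((λ.λ.λ.0) ((λ.λ.1) (λ.λ.λ.1)))
  [1] (λ.0) ((λ.λ.λ.0) ((λ.λ.1) (λ.λ.λ.1)) (λ.λ.0 1)) (λ.(λ.λ.λ.0) ((λ.λ.1) (λ.λ.λ.1)))
  [2] (λ.λ.λ.0) ((λ.λ.1) (λ.λ.λ.1)) (λ.λ.0 1) (λ.(λ.λ.λ.0) ((λ.λ.1) (λ.λ.λ.1)))
  [3] (λ.λ.0) (λ.λ.0 1) (λ.(λ.λ.λ.0) ((λ.λ.1) (λ.λ.λ.1)))
  [4] (λ.0) (λ.(λ.λ.λ.0) ((λ.λ.1) (λ.λ.λ.1)))
  [5] λ.(λ.λ.λ.0) ((λ.λ.1) (λ.λ.λ.1))
  [6] λ.λ.λ.0

Answer: normal form = λ.λ.λ.0  (in 6 steps)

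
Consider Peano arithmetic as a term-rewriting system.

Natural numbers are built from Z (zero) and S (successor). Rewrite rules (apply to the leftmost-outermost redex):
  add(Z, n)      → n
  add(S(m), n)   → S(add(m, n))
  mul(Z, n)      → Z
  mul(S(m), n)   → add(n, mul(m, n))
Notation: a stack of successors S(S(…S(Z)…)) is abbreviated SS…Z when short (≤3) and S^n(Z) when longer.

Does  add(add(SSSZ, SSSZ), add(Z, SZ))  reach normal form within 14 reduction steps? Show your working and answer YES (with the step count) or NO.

  start: add(add(SSSZ, SSSZ), add(Z, SZ))
  [1] add(S(add(SSZ, SSSZ)), add(Z, SZ))
  [2] S(add(add(SSZ, SSSZ), add(Z, SZ)))
  [3] S(add(S(add(SZ, SSSZ)), add(Z, SZ)))
  [4] S(S(add(add(SZ, SSSZ), add(Z, SZ))))
  [5] S(S(add(S(add(Z, SSSZ)), add(Z, SZ))))
  [6] S(S(S(add(add(Z, SSSZ), add(Z, SZ)))))
  [7] S(S(S(add(SSSZ, add(Z, SZ)))))
  [8] S(S(S(S(add(SSZ, add(Z, SZ))))))
  [9] S(S(S(S(S(add(SZ, add(Z, SZ)))))))
  [10] S(S(S(S(S(S(add(Z, add(Z, SZ))))))))
  [11] S(S(S(S(S(S(add(Z, SZ)))))))
  [12] S^7(Z)

Answer: YES — reaches normal form S^7(Z) in 12 ≤ 14 steps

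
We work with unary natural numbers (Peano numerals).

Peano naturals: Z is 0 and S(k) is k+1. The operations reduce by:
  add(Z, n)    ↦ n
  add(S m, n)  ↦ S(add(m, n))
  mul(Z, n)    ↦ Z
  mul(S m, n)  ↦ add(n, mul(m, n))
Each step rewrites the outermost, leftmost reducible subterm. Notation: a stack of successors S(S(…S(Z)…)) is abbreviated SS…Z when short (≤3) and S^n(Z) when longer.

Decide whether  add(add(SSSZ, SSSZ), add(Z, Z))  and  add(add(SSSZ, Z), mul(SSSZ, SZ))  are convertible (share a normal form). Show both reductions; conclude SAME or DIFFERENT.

Answer: SAME — A ⇓ S^6(Z), B ⇓ S^6(Z)

Working:
Term A:
  start: add(add(SSSZ, SSSZ), add(Z, Z))
  step 1: add(S(add(SSZ, SSSZ)), add(Z, Z))
  step 2: S(add(add(SSZ, SSSZ), add(Z, Z)))
  step 3: S(add(S(add(SZ, SSSZ)), add(Z, Z)))
  step 4: S(S(add(add(SZ, SSSZ), add(Z, Z))))
  step 5: S(S(add(S(add(Z, SSSZ)), add(Z, Z))))
  step 6: S(S(S(add(add(Z, SSSZ), add(Z, Z)))))
  step 7: S(S(S(add(SSSZ, add(Z, Z)))))
  step 8: S(S(S(S(add(SSZ, add(Z, Z))))))
  step 9: S(S(S(S(S(add(SZ, add(Z, Z)))))))
  step 10: S(S(S(S(S(S(add(Z, add(Z, Z))))))))
  step 11: S(S(S(S(S(S(add(Z, Z)))))))
  step 12: S^6(Z)

Term B:
  start: add(add(SSSZ, Z), mul(SSSZ, SZ))
  step 1: add(S(add(SSZ, Z)), mul(SSSZ, SZ))
  step 2: S(add(add(SSZ, Z), mul(SSSZ, SZ)))
  step 3: S(add(S(add(SZ, Z)), mul(SSSZ, SZ)))
  step 4: S(S(add(add(SZ, Z), mul(SSSZ, SZ))))
  step 5: S(S(add(S(add(Z, Z)), mul(SSSZ, SZ))))
  step 6: S(S(S(add(add(Z, Z), mul(SSSZ, SZ)))))
  step 7: S(S(S(add(Z, mul(SSSZ, SZ)))))
  step 8: S(S(S(mul(SSSZ, SZ))))
  step 9: S(S(S(add(SZ, mul(SSZ, SZ)))))
  step 10: S(S(S(S(add(Z, mul(SSZ, SZ))))))
  step 11: S(S(S(S(mul(SSZ, SZ)))))
  step 12: S(S(S(S(add(SZ, mul(SZ, SZ))))))
  step 13: S(S(S(S(S(add(Z, mul(SZ, SZ)))))))
  step 14: S(S(S(S(S(mul(SZ, SZ))))))
  step 15: S(S(S(S(S(add(SZ, mul(Z, SZ)))))))
  step 16: S(S(S(S(S(S(add(Z, mul(Z, SZ))))))))
  step 17: S(S(S(S(S(S(mul(Z, SZ)))))))
  step 18: S^6(Z)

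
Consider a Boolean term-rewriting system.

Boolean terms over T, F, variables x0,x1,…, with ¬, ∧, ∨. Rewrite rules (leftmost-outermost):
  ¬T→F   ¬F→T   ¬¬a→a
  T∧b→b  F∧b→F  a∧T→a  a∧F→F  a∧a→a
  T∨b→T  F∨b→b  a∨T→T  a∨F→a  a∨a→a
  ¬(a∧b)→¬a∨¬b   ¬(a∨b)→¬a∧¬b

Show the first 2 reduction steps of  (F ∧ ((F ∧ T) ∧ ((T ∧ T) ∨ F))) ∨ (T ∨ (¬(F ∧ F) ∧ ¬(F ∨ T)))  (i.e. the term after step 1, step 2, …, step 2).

Answer: after 2 steps: T ∨ (¬(F ∧ F) ∧ ¬(F ∨ T))

Derivation:
  start: (F ∧ ((F ∧ T) ∧ ((T ∧ T) ∨ F))) ∨ (T ∨ (¬(F ∧ F) ∧ ¬(F ∨ T)))
  step 1: F ∨ (T ∨ (¬(F ∧ F) ∧ ¬(F ∨ T)))
  step 2: T ∨ (¬(F ∧ F) ∧ ¬(F ∨ T))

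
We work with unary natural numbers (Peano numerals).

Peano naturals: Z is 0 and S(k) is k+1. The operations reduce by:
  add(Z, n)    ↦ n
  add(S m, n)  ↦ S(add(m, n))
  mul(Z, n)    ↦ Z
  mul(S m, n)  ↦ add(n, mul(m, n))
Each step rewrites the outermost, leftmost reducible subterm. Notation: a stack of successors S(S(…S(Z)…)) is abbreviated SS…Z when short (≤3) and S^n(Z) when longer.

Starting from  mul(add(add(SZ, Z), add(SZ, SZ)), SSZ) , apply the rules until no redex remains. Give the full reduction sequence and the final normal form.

  start: mul(add(add(SZ, Z), add(SZ, SZ)), SSZ)
  [1] mul(add(S(add(Z, Z)), add(SZ, SZ)), SSZ)
  [2] mul(S(add(add(Z, Z), add(SZ, SZ))), SSZ)
  [3] add(SSZ, mul(add(add(Z, Z), add(SZ, SZ)), SSZ))
  [4] S(add(SZ, mul(add(add(Z, Z), add(SZ, SZ)), SSZ)))
  [5] S(S(add(Z, mul(add(add(Z, Z), add(SZ, SZ)), SSZ))))
  [6] S(S(mul(add(add(Z, Z), add(SZ, SZ)), SSZ)))
  [7] S(S(mul(add(Z, add(SZ, SZ)), SSZ)))
  [8] S(S(mul(add(SZ, SZ), SSZ)))
  [9] S(S(mul(S(add(Z, SZ)), SSZ)))
  [10] S(S(add(SSZ, mul(add(Z, SZ), SSZ))))
  [11] S(S(S(add(SZ, mul(add(Z, SZ), SSZ)))))
  [12] S(S(S(S(add(Z, mul(add(Z, SZ), SSZ))))))
  [13] S(S(S(S(mul(add(Z, SZ), SSZ)))))
  [14] S(S(S(S(mul(SZ, SSZ)))))
  [15] S(S(S(S(add(SSZ, mul(Z, SSZ))))))
  [16] S(S(S(S(S(add(SZ, mul(Z, SSZ)))))))
  [17] S(S(S(S(S(S(add(Z, mul(Z, SSZ))))))))
  [18] S(S(S(S(S(S(mul(Z, SSZ)))))))
  [19] S^6(Z)

Answer: normal form = S^6(Z)  (in 19 steps)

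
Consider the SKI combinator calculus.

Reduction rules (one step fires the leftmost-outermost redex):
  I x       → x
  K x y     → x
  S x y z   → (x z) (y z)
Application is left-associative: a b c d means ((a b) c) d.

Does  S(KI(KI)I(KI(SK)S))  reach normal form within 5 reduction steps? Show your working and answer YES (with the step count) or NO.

Answer: YES — reaches normal form SS in 5 ≤ 5 steps

Working:
  start: S(KI(KI)I(KI(SK)S))
  [1] S(II(KI(SK)S))
  [2] S(I(KI(SK)S))
  [3] S(KI(SK)S)
  [4] S(IS)
  [5] SS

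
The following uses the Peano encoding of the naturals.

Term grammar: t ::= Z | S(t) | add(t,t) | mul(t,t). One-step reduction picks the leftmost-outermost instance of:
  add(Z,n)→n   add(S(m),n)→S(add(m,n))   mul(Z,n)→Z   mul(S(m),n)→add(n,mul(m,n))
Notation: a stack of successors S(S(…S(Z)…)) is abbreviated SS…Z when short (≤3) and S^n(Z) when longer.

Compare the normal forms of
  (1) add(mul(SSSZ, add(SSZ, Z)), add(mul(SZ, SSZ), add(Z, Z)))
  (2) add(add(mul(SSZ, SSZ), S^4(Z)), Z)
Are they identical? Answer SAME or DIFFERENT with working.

Answer: SAME — A ⇓ S^8(Z), B ⇓ S^8(Z)

Derivation:
Term A:
  start: add(mul(SSSZ, add(SSZ, Z)), add(mul(SZ, SSZ), add(Z, Z)))
  step 1: add(add(add(SSZ, Z), mul(SSZ, add(SSZ, Z))), add(mul(SZ, SSZ), add(Z, Z)))
  step 2: add(add(S(add(SZ, Z)), mul(SSZ, add(SSZ, Z))), add(mul(SZ, SSZ), add(Z, Z)))
  step 3: add(S(add(add(SZ, Z), mul(SSZ, add(SSZ, Z)))), add(mul(SZ, SSZ), add(Z, Z)))
  step 4: S(add(add(add(SZ, Z), mul(SSZ, add(SSZ, Z))), add(mul(SZ, SSZ), add(Z, Z))))
  step 5: S(add(add(S(add(Z, Z)), mul(SSZ, add(SSZ, Z))), add(mul(SZ, SSZ), add(Z, Z))))
  step 6: S(add(S(add(add(Z, Z), mul(SSZ, add(SSZ, Z)))), add(mul(SZ, SSZ), add(Z, Z))))
  step 7: S(S(add(add(add(Z, Z), mul(SSZ, add(SSZ, Z))), add(mul(SZ, SSZ), add(Z, Z)))))
  step 8: S(S(add(add(Z, mul(SSZ, add(SSZ, Z))), add(mul(SZ, SSZ), add(Z, Z)))))
  step 9: S(S(add(mul(SSZ, add(SSZ, Z)), add(mul(SZ, SSZ), add(Z, Z)))))
  step 10: S(S(add(add(add(SSZ, Z), mul(SZ, add(SSZ, Z))), add(mul(SZ, SSZ), add(Z, Z)))))
  step 11: S(S(add(add(S(add(SZ, Z)), mul(SZ, add(SSZ, Z))), add(mul(SZ, SSZ), add(Z, Z)))))
  step 12: S(S(add(S(add(add(SZ, Z), mul(SZ, add(SSZ, Z)))), add(mul(SZ, SSZ), add(Z, Z)))))
  step 13: S(S(S(add(add(add(SZ, Z), mul(SZ, add(SSZ, Z))), add(mul(SZ, SSZ), add(Z, Z))))))
  step 14: S(S(S(add(add(S(add(Z, Z)), mul(SZ, add(SSZ, Z))), add(mul(SZ, SSZ), add(Z, Z))))))
  step 15: S(S(S(add(S(add(add(Z, Z), mul(SZ, add(SSZ, Z)))), add(mul(SZ, SSZ), add(Z, Z))))))
  step 16: S(S(S(S(add(add(add(Z, Z), mul(SZ, add(SSZ, Z))), add(mul(SZ, SSZ), add(Z, Z)))))))
  step 17: S(S(S(S(add(add(Z, mul(SZ, add(SSZ, Z))), add(mul(SZ, SSZ), add(Z, Z)))))))
  step 18: S(S(S(S(add(mul(SZ, add(SSZ, Z)), add(mul(SZ, SSZ), add(Z, Z)))))))
  step 19: S(S(S(S(add(add(add(SSZ, Z), mul(Z, add(SSZ, Z))), add(mul(SZ, SSZ), add(Z, Z)))))))
  step 20: S(S(S(S(add(add(S(add(SZ, Z)), mul(Z, add(SSZ, Z))), add(mul(SZ, SSZ), add(Z, Z)))))))
  step 21: S(S(S(S(add(S(add(add(SZ, Z), mul(Z, add(SSZ, Z)))), add(mul(SZ, SSZ), add(Z, Z)))))))
  step 22: S(S(S(S(S(add(add(add(SZ, Z), mul(Z, add(SSZ, Z))), add(mul(SZ, SSZ), add(Z, Z))))))))
  step 23: S(S(S(S(S(add(add(S(add(Z, Z)), mul(Z, add(SSZ, Z))), add(mul(SZ, SSZ), add(Z, Z))))))))
  step 24: S(S(S(S(S(add(S(add(add(Z, Z), mul(Z, add(SSZ, Z)))), add(mul(SZ, SSZ), add(Z, Z))))))))
  step 25: S(S(S(S(S(S(add(add(add(Z, Z), mul(Z, add(SSZ, Z))), add(mul(SZ, SSZ), add(Z, Z)))))))))
  step 26: S(S(S(S(S(S(add(add(Z, mul(Z, add(SSZ, Z))), add(mul(SZ, SSZ), add(Z, Z)))))))))
  step 27: S(S(S(S(S(S(add(mul(Z, add(SSZ, Z)), add(mul(SZ, SSZ), add(Z, Z)))))))))
  step 28: S(S(S(S(S(S(add(Z, add(mul(SZ, SSZ), add(Z, Z)))))))))
  step 29: S(S(S(S(S(S(add(mul(SZ, SSZ), add(Z, Z))))))))
  step 30: S(S(S(S(S(S(add(add(SSZ, mul(Z, SSZ)), add(Z, Z))))))))
  step 31: S(S(S(S(S(S(add(S(add(SZ, mul(Z, SSZ))), add(Z, Z))))))))
  step 32: S(S(S(S(S(S(S(add(add(SZ, mul(Z, SSZ)), add(Z, Z)))))))))
  step 33: S(S(S(S(S(S(S(add(S(add(Z, mul(Z, SSZ))), add(Z, Z)))))))))
  step 34: S(S(S(S(S(S(S(S(add(add(Z, mul(Z, SSZ)), add(Z, Z))))))))))
  step 35: S(S(S(S(S(S(S(S(add(mul(Z, SSZ), add(Z, Z))))))))))
  step 36: S(S(S(S(S(S(S(S(add(Z, add(Z, Z))))))))))
  step 37: S(S(S(S(S(S(S(S(add(Z, Z)))))))))
  step 38: S^8(Z)

Term B:
  start: add(add(mul(SSZ, SSZ), S^4(Z)), Z)
  step 1: add(add(add(SSZ, mul(SZ, SSZ)), S^4(Z)), Z)
  step 2: add(add(S(add(SZ, mul(SZ, SSZ))), S^4(Z)), Z)
  step 3: add(S(add(add(SZ, mul(SZ, SSZ)), S^4(Z))), Z)
  step 4: S(add(add(add(SZ, mul(SZ, SSZ)), S^4(Z)), Z))
  step 5: S(add(add(S(add(Z, mul(SZ, SSZ))), S^4(Z)), Z))
  step 6: S(add(S(add(add(Z, mul(SZ, SSZ)), S^4(Z))), Z))
  step 7: S(S(add(add(add(Z, mul(SZ, SSZ)), S^4(Z)), Z)))
  step 8: S(S(add(add(mul(SZ, SSZ), S^4(Z)), Z)))
  step 9: S(S(add(add(add(SSZ, mul(Z, SSZ)), S^4(Z)), Z)))
  step 10: S(S(add(add(S(add(SZ, mul(Z, SSZ))), S^4(Z)), Z)))
  step 11: S(S(add(S(add(add(SZ, mul(Z, SSZ)), S^4(Z))), Z)))
  step 12: S(S(S(add(add(add(SZ, mul(Z, SSZ)), S^4(Z)), Z))))
  step 13: S(S(S(add(add(S(add(Z, mul(Z, SSZ))), S^4(Z)), Z))))
  step 14: S(S(S(add(S(add(add(Z, mul(Z, SSZ)), S^4(Z))), Z))))
  step 15: S(S(S(S(add(add(add(Z, mul(Z, SSZ)), S^4(Z)), Z)))))
  step 16: S(S(S(S(add(add(mul(Z, SSZ), S^4(Z)), Z)))))
  step 17: S(S(S(S(add(add(Z, S^4(Z)), Z)))))
  step 18: S(S(S(S(add(S^4(Z), Z)))))
  step 19: S(S(S(S(S(add(SSSZ, Z))))))
  step 20: S(S(S(S(S(S(add(SSZ, Z)))))))
  step 21: S(S(S(S(S(S(S(add(SZ, Z))))))))
  step 22: S(S(S(S(S(S(S(S(add(Z, Z)))))))))
  step 23: S^8(Z)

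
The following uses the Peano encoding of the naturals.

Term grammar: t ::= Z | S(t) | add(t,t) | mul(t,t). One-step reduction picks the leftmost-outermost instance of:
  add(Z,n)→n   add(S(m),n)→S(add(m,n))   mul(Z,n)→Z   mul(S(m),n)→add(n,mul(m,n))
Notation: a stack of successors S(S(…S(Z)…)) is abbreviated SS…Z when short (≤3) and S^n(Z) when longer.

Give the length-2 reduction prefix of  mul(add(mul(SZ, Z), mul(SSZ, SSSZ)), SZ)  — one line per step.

Answer: after 2 steps: mul(add(mul(Z, Z), mul(SSZ, SSSZ)), SZ)

Working:
  start: mul(add(mul(SZ, Z), mul(SSZ, SSSZ)), SZ)
  step 1: mul(add(add(Z, mul(Z, Z)), mul(SSZ, SSSZ)), SZ)
  step 2: mul(add(mul(Z, Z), mul(SSZ, SSSZ)), SZ)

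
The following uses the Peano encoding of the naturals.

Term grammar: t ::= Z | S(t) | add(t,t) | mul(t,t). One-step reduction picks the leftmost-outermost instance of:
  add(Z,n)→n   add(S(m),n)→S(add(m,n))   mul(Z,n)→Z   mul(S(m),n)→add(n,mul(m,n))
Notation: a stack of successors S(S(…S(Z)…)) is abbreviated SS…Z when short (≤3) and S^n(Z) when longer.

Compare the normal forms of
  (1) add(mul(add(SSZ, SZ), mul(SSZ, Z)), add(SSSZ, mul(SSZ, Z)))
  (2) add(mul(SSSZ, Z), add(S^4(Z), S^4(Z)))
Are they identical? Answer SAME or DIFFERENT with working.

Answer: DIFFERENT — A ⇓ SSSZ, B ⇓ S^8(Z)

Derivation:
Term A:
  start: add(mul(add(SSZ, SZ), mul(SSZ, Z)), add(SSSZ, mul(SSZ, Z)))
  →1  add(mul(S(add(SZ, SZ)), mul(SSZ, Z)), add(SSSZ, mul(SSZ, Z)))
  →2  add(add(mul(SSZ, Z), mul(add(SZ, SZ), mul(SSZ, Z))), add(SSSZ, mul(SSZ, Z)))
  →3  add(add(add(Z, mul(SZ, Z)), mul(add(SZ, SZ), mul(SSZ, Z))), add(SSSZ, mul(SSZ, Z)))
  →4  add(add(mul(SZ, Z), mul(add(SZ, SZ), mul(SSZ, Z))), add(SSSZ, mul(SSZ, Z)))
  →5  add(add(add(Z, mul(Z, Z)), mul(add(SZ, SZ), mul(SSZ, Z))), add(SSSZ, mul(SSZ, Z)))
  →6  add(add(mul(Z, Z), mul(add(SZ, SZ), mul(SSZ, Z))), add(SSSZ, mul(SSZ, Z)))
  →7  add(add(Z, mul(add(SZ, SZ), mul(SSZ, Z))), add(SSSZ, mul(SSZ, Z)))
  →8  add(mul(add(SZ, SZ), mul(SSZ, Z)), add(SSSZ, mul(SSZ, Z)))
  →9  add(mul(S(add(Z, SZ)), mul(SSZ, Z)), add(SSSZ, mul(SSZ, Z)))
  →10  add(add(mul(SSZ, Z), mul(add(Z, SZ), mul(SSZ, Z))), add(SSSZ, mul(SSZ, Z)))
  →11  add(add(add(Z, mul(SZ, Z)), mul(add(Z, SZ), mul(SSZ, Z))), add(SSSZ, mul(SSZ, Z)))
  →12  add(add(mul(SZ, Z), mul(add(Z, SZ), mul(SSZ, Z))), add(SSSZ, mul(SSZ, Z)))
  →13  add(add(add(Z, mul(Z, Z)), mul(add(Z, SZ), mul(SSZ, Z))), add(SSSZ, mul(SSZ, Z)))
  →14  add(add(mul(Z, Z), mul(add(Z, SZ), mul(SSZ, Z))), add(SSSZ, mul(SSZ, Z)))
  →15  add(add(Z, mul(add(Z, SZ), mul(SSZ, Z))), add(SSSZ, mul(SSZ, Z)))
  →16  add(mul(add(Z, SZ), mul(SSZ, Z)), add(SSSZ, mul(SSZ, Z)))
  →17  add(mul(SZ, mul(SSZ, Z)), add(SSSZ, mul(SSZ, Z)))
  →18  add(add(mul(SSZ, Z), mul(Z, mul(SSZ, Z))), add(SSSZ, mul(SSZ, Z)))
  →19  add(add(add(Z, mul(SZ, Z)), mul(Z, mul(SSZ, Z))), add(SSSZ, mul(SSZ, Z)))
  →20  add(add(mul(SZ, Z), mul(Z, mul(SSZ, Z))), add(SSSZ, mul(SSZ, Z)))
  →21  add(add(add(Z, mul(Z, Z)), mul(Z, mul(SSZ, Z))), add(SSSZ, mul(SSZ, Z)))
  →22  add(add(mul(Z, Z), mul(Z, mul(SSZ, Z))), add(SSSZ, mul(SSZ, Z)))
  →23  add(add(Z, mul(Z, mul(SSZ, Z))), add(SSSZ, mul(SSZ, Z)))
  →24  add(mul(Z, mul(SSZ, Z)), add(SSSZ, mul(SSZ, Z)))
  →25  add(Z, add(SSSZ, mul(SSZ, Z)))
  →26  add(SSSZ, mul(SSZ, Z))
  →27  S(add(SSZ, mul(SSZ, Z)))
  →28  S(S(add(SZ, mul(SSZ, Z))))
  →29  S(S(S(add(Z, mul(SSZ, Z)))))
  →30  S(S(S(mul(SSZ, Z))))
  →31  S(S(S(add(Z, mul(SZ, Z)))))
  →32  S(S(S(mul(SZ, Z))))
  →33  S(S(S(add(Z, mul(Z, Z)))))
  →34  S(S(S(mul(Z, Z))))
  →35  SSSZ

Term B:
  start: add(mul(SSSZ, Z), add(S^4(Z), S^4(Z)))
  →1  add(add(Z, mul(SSZ, Z)), add(S^4(Z), S^4(Z)))
  →2  add(mul(SSZ, Z), add(S^4(Z), S^4(Z)))
  →3  add(add(Z, mul(SZ, Z)), add(S^4(Z), S^4(Z)))
  →4  add(mul(SZ, Z), add(S^4(Z), S^4(Z)))
  →5  add(add(Z, mul(Z, Z)), add(S^4(Z), S^4(Z)))
  →6  add(mul(Z, Z), add(S^4(Z), S^4(Z)))
  →7  add(Z, add(S^4(Z), S^4(Z)))
  →8  add(S^4(Z), S^4(Z))
  →9  S(add(SSSZ, S^4(Z)))
  →10  S(S(add(SSZ, S^4(Z))))
  →11  S(S(S(add(SZ, S^4(Z)))))
  →12  S(S(S(S(add(Z, S^4(Z))))))
  →13  S^8(Z)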